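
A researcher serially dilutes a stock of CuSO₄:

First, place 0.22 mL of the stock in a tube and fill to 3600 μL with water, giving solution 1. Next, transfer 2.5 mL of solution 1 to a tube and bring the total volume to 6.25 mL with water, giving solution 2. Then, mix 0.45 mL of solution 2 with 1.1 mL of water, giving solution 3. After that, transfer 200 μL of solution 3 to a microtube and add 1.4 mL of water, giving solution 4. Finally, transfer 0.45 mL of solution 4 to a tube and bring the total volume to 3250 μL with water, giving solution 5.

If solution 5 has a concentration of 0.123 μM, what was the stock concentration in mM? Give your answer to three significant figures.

Step 1: 0.22 mL brought to 3600 μL → factor 3.6/0.22 = 16.364
Step 2: 2.5 mL brought to 6.25 mL → factor 6.25/2.5 = 2.5
Step 3: 0.45 mL + 1.1 mL = 1.55 mL total → factor 1.55/0.45 = 3.4444
Step 4: 200 μL + 1.4 mL = 1600 μL total → factor 1600/200 = 8
Step 5: 0.45 mL brought to 3250 μL → factor 3.25/0.45 = 7.2222
Overall dilution factor = 16.364 × 2.5 × 3.4444 × 8 × 7.2222 = 8141.4
Stock = 0.123 μM × 8141.4 = 1001 μM = 1.00 mM

1.00 mM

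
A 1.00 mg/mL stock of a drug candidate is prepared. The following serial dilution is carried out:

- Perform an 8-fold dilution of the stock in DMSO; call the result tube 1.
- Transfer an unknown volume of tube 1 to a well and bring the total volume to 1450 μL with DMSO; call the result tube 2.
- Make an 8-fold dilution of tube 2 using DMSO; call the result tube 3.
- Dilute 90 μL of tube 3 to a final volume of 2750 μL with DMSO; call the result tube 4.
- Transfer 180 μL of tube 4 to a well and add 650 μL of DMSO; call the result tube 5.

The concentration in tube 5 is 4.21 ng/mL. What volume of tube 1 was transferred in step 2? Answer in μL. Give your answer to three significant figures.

55.0 μL

Step 1: 8-fold → factor 8
Step 2: v brought to 1450 μL → factor = 1450 μL/v
Step 3: 8-fold → factor 8
Step 4: 90 μL brought to 2750 μL → factor 2750/90 = 30.556
Step 5: 180 μL + 650 μL = 830 μL total → factor 830/180 = 4.6111
Product of known-step factors = 9017.3
Overall factor = 1.00 mg/mL / (4.21 ng/mL) = 2.3753 × 10^5
Step-2 factor = 2.3753 × 10^5 / 9017.3 = 26.342
v = 1450 μL / 26.342 = 55.0 μL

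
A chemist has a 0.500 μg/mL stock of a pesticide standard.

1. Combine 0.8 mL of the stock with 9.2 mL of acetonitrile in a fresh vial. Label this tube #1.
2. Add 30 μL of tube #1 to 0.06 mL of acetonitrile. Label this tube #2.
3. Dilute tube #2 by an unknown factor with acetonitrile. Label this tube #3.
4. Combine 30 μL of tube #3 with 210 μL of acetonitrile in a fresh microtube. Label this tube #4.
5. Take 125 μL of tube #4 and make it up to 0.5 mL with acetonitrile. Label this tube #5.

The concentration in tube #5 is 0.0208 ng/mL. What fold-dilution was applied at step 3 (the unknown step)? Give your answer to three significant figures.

20.0-fold

Step 1: 0.8 mL + 9.2 mL = 10 mL total → factor 10/0.8 = 12.5
Step 2: 30 μL + 0.06 mL = 90 μL total → factor 90/30 = 3
Step 3: unknown factor x
Step 4: 30 μL + 210 μL = 240 μL total → factor 240/30 = 8
Step 5: 125 μL brought to 0.5 mL → factor 500/125 = 4
Product of known-step factors = 1200
Overall factor = 0.500 μg/mL / (0.0208 ng/mL) = 24038
x = 24038 / 1200 = 20.0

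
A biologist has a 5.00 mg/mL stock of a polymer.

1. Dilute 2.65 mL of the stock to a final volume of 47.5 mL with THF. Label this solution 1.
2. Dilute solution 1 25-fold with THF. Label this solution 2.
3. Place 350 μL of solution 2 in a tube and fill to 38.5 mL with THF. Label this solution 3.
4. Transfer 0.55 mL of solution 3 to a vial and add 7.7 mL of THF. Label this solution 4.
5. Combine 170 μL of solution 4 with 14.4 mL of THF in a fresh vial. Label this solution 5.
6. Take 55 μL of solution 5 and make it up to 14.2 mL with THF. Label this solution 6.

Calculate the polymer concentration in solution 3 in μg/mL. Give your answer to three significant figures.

Step 1: 2.65 mL brought to 47.5 mL → factor 47.5/2.65 = 17.925
Step 2: 25-fold → factor 25
Step 3: 350 μL brought to 38.5 mL → factor 38500/350 = 110
Dilution factor through solution 3 = 17.925 × 25 × 110 = 49292
[solution 3] = 5.00 mg/mL / 49292 = 0.0001014 mg/mL = 0.101 μg/mL

0.101 μg/mL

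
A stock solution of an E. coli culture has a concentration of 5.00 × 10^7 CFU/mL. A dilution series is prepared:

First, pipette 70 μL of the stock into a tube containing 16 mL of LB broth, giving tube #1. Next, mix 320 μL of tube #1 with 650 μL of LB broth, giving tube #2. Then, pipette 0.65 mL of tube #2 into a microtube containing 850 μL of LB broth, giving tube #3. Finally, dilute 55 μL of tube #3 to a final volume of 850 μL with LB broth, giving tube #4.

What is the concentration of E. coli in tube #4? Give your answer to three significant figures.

Step 1: 70 μL + 16 mL = 16070 μL total → factor 16070/70 = 229.57
Step 2: 320 μL + 650 μL = 970 μL total → factor 970/320 = 3.0312
Step 3: 0.65 mL + 850 μL = 1.5 mL total → factor 1.5/0.65 = 2.3077
Step 4: 55 μL brought to 850 μL → factor 850/55 = 15.455
Overall dilution factor = 229.57 × 3.0312 × 2.3077 × 15.455 = 24818
Final = 5.00 × 10^7 CFU/mL / 24818 = 2.01 × 10^3 CFU/mL

2.01 × 10^3 CFU/mL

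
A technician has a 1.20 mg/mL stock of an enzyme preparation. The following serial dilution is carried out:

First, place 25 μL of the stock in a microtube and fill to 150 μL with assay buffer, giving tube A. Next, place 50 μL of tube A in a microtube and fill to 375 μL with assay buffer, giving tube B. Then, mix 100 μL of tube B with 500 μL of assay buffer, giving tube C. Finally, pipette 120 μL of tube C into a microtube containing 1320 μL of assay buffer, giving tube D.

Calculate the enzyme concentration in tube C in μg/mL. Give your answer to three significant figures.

4.44 μg/mL

Step 1: 25 μL brought to 150 μL → factor 150/25 = 6
Step 2: 50 μL brought to 375 μL → factor 375/50 = 7.5
Step 3: 100 μL + 500 μL = 600 μL total → factor 600/100 = 6
Dilution factor through tube C = 6 × 7.5 × 6 = 270
[tube C] = 1.20 mg/mL / 270 = 0.004444 mg/mL = 4.44 μg/mL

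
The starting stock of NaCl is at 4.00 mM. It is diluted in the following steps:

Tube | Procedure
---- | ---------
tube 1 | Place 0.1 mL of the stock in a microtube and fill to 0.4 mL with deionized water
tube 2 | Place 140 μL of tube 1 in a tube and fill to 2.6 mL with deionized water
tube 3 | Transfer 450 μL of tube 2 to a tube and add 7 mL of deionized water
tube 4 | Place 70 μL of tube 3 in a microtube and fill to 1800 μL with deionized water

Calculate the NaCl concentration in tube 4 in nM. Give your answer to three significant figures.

Step 1: 0.1 mL brought to 0.4 mL → factor 0.4/0.1 = 4
Step 2: 140 μL brought to 2.6 mL → factor 2600/140 = 18.571
Step 3: 450 μL + 7 mL = 7450 μL total → factor 7450/450 = 16.556
Step 4: 70 μL brought to 1800 μL → factor 1800/70 = 25.714
Dilution factor through tube 4 = 4 × 18.571 × 16.556 × 25.714 = 31624
[tube 4] = 4.00 mM / 31624 = 0.0001265 mM = 126 nM

126 nM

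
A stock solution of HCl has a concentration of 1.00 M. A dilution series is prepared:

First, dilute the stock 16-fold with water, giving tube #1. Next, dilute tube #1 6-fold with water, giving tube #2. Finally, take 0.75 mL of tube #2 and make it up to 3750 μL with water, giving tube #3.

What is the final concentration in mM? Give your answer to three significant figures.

Step 1: 16-fold → factor 16
Step 2: 6-fold → factor 6
Step 3: 0.75 mL brought to 3750 μL → factor 3.75/0.75 = 5
Overall dilution factor = 16 × 6 × 5 = 480
Final = 1.00 M / 480 = 0.002083 M = 2.08 mM

2.08 mM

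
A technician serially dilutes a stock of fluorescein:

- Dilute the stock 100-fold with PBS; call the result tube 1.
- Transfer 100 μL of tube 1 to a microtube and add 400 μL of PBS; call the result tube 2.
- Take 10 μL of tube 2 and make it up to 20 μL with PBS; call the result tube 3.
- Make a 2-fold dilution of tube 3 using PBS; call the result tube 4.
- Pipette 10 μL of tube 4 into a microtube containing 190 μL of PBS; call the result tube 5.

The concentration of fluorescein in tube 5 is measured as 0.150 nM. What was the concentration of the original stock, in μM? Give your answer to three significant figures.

6.00 μM

Step 1: 100-fold → factor 100
Step 2: 100 μL + 400 μL = 500 μL total → factor 500/100 = 5
Step 3: 10 μL brought to 20 μL → factor 20/10 = 2
Step 4: 2-fold → factor 2
Step 5: 10 μL + 190 μL = 200 μL total → factor 200/10 = 20
Overall dilution factor = 100 × 5 × 2 × 2 × 20 = 40000
Stock = 0.150 nM × 40000 = 6000 nM = 6.00 μM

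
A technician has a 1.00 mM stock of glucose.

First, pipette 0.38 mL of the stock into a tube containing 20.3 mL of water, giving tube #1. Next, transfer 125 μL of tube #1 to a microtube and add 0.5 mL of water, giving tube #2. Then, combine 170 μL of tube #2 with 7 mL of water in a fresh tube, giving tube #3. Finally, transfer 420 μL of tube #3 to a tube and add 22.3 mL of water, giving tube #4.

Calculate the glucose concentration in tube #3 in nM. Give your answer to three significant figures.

Step 1: 0.38 mL + 20.3 mL = 20.68 mL total → factor 20.68/0.38 = 54.421
Step 2: 125 μL + 0.5 mL = 625 μL total → factor 625/125 = 5
Step 3: 170 μL + 7 mL = 7170 μL total → factor 7170/170 = 42.176
Dilution factor through tube #3 = 54.421 × 5 × 42.176 = 11476
[tube #3] = 1.00 mM / 11476 = 8.714 × 10^-5 mM = 87.1 nM

87.1 nM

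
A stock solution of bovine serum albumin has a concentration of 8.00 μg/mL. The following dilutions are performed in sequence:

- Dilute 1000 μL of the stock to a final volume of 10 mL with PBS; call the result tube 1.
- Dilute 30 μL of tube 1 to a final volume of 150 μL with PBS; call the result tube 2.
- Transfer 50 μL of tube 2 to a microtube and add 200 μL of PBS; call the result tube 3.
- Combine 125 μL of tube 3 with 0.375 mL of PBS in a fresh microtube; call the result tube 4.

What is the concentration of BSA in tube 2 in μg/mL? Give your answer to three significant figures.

Step 1: 1000 μL brought to 10 mL → factor 10000/1000 = 10
Step 2: 30 μL brought to 150 μL → factor 150/30 = 5
Dilution factor through tube 2 = 10 × 5 = 50
[tube 2] = 8.00 μg/mL / 50 = 0.160 μg/mL

0.160 μg/mL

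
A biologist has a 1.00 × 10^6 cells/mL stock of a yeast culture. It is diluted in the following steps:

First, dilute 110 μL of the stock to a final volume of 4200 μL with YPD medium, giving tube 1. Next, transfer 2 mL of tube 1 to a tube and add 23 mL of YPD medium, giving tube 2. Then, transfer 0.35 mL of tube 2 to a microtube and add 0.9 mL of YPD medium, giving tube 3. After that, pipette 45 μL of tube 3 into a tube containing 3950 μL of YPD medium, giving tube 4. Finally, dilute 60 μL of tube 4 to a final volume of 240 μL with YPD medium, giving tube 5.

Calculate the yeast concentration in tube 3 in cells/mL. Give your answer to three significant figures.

Step 1: 110 μL brought to 4200 μL → factor 4200/110 = 38.182
Step 2: 2 mL + 23 mL = 25 mL total → factor 25/2 = 12.5
Step 3: 0.35 mL + 0.9 mL = 1.25 mL total → factor 1.25/0.35 = 3.5714
Dilution factor through tube 3 = 38.182 × 12.5 × 3.5714 = 1704.5
[tube 3] = 1.00 × 10^6 cells/mL / 1704.5 = 587 cells/mL

587 cells/mL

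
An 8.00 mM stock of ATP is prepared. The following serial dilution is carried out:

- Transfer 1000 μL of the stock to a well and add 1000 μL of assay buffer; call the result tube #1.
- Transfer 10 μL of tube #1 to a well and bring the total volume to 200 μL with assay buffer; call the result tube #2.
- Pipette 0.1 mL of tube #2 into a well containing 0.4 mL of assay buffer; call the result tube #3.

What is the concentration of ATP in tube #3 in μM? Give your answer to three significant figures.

Step 1: 1000 μL + 1000 μL = 2000 μL total → factor 2000/1000 = 2
Step 2: 10 μL brought to 200 μL → factor 200/10 = 20
Step 3: 0.1 mL + 0.4 mL = 0.5 mL total → factor 0.5/0.1 = 5
Overall dilution factor = 2 × 20 × 5 = 200
Final = 8.00 mM / 200 = 0.04000 mM = 40.0 μM

40.0 μM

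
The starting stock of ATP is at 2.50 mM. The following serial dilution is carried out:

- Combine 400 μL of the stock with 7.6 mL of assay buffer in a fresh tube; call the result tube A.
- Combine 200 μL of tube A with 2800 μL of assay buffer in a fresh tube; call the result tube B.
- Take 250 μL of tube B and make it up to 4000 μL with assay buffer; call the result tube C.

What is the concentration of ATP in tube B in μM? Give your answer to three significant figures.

Step 1: 400 μL + 7.6 mL = 8000 μL total → factor 8000/400 = 20
Step 2: 200 μL + 2800 μL = 3000 μL total → factor 3000/200 = 15
Dilution factor through tube B = 20 × 15 = 300
[tube B] = 2.50 mM / 300 = 0.008333 mM = 8.33 μM

8.33 μM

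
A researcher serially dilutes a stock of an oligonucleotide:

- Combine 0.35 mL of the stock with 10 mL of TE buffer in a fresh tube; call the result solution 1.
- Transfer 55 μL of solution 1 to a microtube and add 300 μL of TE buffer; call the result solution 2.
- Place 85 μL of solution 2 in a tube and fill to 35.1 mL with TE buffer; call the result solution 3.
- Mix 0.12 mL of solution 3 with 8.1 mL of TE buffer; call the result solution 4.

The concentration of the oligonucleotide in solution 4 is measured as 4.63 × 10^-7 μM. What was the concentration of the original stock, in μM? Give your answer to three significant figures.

Step 1: 0.35 mL + 10 mL = 10.35 mL total → factor 10.35/0.35 = 29.571
Step 2: 55 μL + 300 μL = 355 μL total → factor 355/55 = 6.4545
Step 3: 85 μL brought to 35.1 mL → factor 35100/85 = 412.94
Step 4: 0.12 mL + 8.1 mL = 8.22 mL total → factor 8.22/0.12 = 68.5
Overall dilution factor = 29.571 × 6.4545 × 412.94 × 68.5 = 5.399 × 10^6
Stock = 4.63 × 10^-7 μM × 5.399 × 10^6 = 2.50 μM

2.50 μM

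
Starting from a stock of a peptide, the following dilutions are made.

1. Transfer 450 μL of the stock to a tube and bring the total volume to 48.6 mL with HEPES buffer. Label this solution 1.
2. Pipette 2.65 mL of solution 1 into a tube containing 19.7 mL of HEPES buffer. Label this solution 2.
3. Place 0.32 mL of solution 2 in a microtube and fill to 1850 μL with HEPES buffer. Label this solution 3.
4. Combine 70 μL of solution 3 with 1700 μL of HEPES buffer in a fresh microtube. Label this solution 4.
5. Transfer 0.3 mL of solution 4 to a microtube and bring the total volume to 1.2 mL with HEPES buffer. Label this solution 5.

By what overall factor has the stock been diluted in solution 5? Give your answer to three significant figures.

5.33 × 10^5

Step 1: 450 μL brought to 48.6 mL → factor 48600/450 = 108
Step 2: 2.65 mL + 19.7 mL = 22.35 mL total → factor 22.35/2.65 = 8.434
Step 3: 0.32 mL brought to 1850 μL → factor 1.85/0.32 = 5.7812
Step 4: 70 μL + 1700 μL = 1770 μL total → factor 1770/70 = 25.286
Step 5: 0.3 mL brought to 1.2 mL → factor 1.2/0.3 = 4
Overall dilution factor = 108 × 8.434 × 5.7812 × 25.286 × 4 = 5.3261 × 10^5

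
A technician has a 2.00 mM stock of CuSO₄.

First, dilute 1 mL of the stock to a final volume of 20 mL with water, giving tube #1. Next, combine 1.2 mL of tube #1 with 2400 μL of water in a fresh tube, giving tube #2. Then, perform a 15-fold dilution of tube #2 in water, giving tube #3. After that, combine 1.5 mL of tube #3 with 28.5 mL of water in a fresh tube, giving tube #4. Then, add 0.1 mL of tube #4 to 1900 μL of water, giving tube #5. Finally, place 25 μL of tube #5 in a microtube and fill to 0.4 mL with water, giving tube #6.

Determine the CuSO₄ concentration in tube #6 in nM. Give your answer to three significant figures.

0.347 nM

Step 1: 1 mL brought to 20 mL → factor 20/1 = 20
Step 2: 1.2 mL + 2400 μL = 3.6 mL total → factor 3.6/1.2 = 3
Step 3: 15-fold → factor 15
Step 4: 1.5 mL + 28.5 mL = 30 mL total → factor 30/1.5 = 20
Step 5: 0.1 mL + 1900 μL = 2 mL total → factor 2/0.1 = 20
Step 6: 25 μL brought to 0.4 mL → factor 400/25 = 16
Overall dilution factor = 20 × 3 × 15 × 20 × 20 × 16 = 5.76 × 10^6
Final = 2.00 mM / 5.76 × 10^6 = 3.472 × 10^-7 mM = 0.347 nM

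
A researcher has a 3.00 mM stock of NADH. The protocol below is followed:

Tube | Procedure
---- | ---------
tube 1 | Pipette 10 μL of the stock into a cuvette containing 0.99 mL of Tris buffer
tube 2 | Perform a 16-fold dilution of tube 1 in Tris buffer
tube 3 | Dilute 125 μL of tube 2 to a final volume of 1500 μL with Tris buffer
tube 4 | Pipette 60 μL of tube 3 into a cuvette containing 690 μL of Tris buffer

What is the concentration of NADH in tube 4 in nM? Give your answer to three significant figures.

Step 1: 10 μL + 0.99 mL = 1000 μL total → factor 1000/10 = 100
Step 2: 16-fold → factor 16
Step 3: 125 μL brought to 1500 μL → factor 1500/125 = 12
Step 4: 60 μL + 690 μL = 750 μL total → factor 750/60 = 12.5
Overall dilution factor = 100 × 16 × 12 × 12.5 = 2.4 × 10^5
Final = 3.00 mM / 2.4 × 10^5 = 1.250 × 10^-5 mM = 12.5 nM

12.5 nM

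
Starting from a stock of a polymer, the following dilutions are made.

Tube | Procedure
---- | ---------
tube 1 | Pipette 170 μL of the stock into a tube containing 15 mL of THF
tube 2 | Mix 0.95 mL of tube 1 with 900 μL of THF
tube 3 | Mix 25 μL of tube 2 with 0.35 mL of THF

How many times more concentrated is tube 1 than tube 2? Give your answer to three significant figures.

Step 1: 170 μL + 15 mL = 15170 μL total → factor 15170/170 = 89.235
Step 2: 0.95 mL + 900 μL = 1.85 mL total → factor 1.85/0.95 = 1.9474
Dilution factor to tube 1 = 89.235; to tube 2 = 173.77
[tube 1]/[tube 2] = (factor to tube 2)/(factor to tube 1) = 173.77/89.235 = 1.95

1.95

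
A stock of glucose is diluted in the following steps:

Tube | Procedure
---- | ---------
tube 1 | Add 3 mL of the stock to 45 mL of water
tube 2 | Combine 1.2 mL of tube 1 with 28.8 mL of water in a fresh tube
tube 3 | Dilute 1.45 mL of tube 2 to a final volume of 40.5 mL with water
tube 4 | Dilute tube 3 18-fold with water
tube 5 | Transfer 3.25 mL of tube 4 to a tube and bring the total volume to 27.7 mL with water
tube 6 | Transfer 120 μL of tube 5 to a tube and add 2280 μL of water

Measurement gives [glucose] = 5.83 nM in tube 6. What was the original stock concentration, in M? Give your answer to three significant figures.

0.200 M

Step 1: 3 mL + 45 mL = 48 mL total → factor 48/3 = 16
Step 2: 1.2 mL + 28.8 mL = 30 mL total → factor 30/1.2 = 25
Step 3: 1.45 mL brought to 40.5 mL → factor 40.5/1.45 = 27.931
Step 4: 18-fold → factor 18
Step 5: 3.25 mL brought to 27.7 mL → factor 27.7/3.25 = 8.5231
Step 6: 120 μL + 2280 μL = 2400 μL total → factor 2400/120 = 20
Overall dilution factor = 16 × 25 × 27.931 × 18 × 8.5231 × 20 = 3.428 × 10^7
Stock = 5.83 nM × 3.428 × 10^7 = 1.999 × 10^8 nM = 0.200 M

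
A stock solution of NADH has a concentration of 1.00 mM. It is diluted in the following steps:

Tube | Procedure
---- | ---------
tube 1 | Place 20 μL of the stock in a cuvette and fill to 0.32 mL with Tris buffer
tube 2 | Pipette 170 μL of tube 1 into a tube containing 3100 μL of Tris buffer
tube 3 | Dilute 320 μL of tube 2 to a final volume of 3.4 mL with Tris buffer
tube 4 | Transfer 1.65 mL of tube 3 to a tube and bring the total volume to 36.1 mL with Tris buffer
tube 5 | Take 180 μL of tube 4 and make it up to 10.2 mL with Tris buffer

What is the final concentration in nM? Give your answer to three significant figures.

Step 1: 20 μL brought to 0.32 mL → factor 320/20 = 16
Step 2: 170 μL + 3100 μL = 3270 μL total → factor 3270/170 = 19.235
Step 3: 320 μL brought to 3.4 mL → factor 3400/320 = 10.625
Step 4: 1.65 mL brought to 36.1 mL → factor 36.1/1.65 = 21.879
Step 5: 180 μL brought to 10.2 mL → factor 10200/180 = 56.667
Overall dilution factor = 16 × 19.235 × 10.625 × 21.879 × 56.667 = 4.0541 × 10^6
Final = 1.00 mM / 4.0541 × 10^6 = 2.467 × 10^-7 mM = 0.247 nM

0.247 nM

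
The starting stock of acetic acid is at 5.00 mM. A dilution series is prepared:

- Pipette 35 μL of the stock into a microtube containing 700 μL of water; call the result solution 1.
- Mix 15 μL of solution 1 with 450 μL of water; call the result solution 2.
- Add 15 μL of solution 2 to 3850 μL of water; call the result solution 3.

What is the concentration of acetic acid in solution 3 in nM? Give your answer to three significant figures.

Step 1: 35 μL + 700 μL = 735 μL total → factor 735/35 = 21
Step 2: 15 μL + 450 μL = 465 μL total → factor 465/15 = 31
Step 3: 15 μL + 3850 μL = 3865 μL total → factor 3865/15 = 257.67
Dilution factor through solution 3 = 21 × 31 × 257.67 = 1.6774 × 10^5
[solution 3] = 5.00 mM / 1.6774 × 10^5 = 2.981 × 10^-5 mM = 29.8 nM

29.8 nM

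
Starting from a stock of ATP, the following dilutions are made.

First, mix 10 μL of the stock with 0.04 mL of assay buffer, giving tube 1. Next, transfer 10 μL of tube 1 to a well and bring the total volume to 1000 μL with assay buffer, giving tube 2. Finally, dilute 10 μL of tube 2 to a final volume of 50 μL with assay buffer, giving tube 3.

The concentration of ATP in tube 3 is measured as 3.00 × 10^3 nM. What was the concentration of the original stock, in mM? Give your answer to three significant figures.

7.50 mM

Step 1: 10 μL + 0.04 mL = 50 μL total → factor 50/10 = 5
Step 2: 10 μL brought to 1000 μL → factor 1000/10 = 100
Step 3: 10 μL brought to 50 μL → factor 50/10 = 5
Overall dilution factor = 5 × 100 × 5 = 2500
Stock = 3.00 × 10^3 nM × 2500 = 7.500 × 10^6 nM = 7.50 mM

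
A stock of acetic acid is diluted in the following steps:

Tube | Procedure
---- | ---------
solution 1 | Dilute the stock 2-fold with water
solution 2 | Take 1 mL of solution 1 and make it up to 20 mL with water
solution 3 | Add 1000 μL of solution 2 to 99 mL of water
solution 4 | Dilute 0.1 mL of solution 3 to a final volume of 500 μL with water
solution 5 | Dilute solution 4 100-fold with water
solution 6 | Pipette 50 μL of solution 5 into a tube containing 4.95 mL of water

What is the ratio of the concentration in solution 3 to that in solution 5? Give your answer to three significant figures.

Step 1: 2-fold → factor 2
Step 2: 1 mL brought to 20 mL → factor 20/1 = 20
Step 3: 1000 μL + 99 mL = 1 × 10^5 μL total → factor 1 × 10^5/1000 = 100
Step 4: 0.1 mL brought to 500 μL → factor 0.5/0.1 = 5
Step 5: 100-fold → factor 100
Dilution factor to solution 3 = 4000; to solution 5 = 2 × 10^6
[solution 3]/[solution 5] = (factor to solution 5)/(factor to solution 3) = 2 × 10^6/4000 = 500

500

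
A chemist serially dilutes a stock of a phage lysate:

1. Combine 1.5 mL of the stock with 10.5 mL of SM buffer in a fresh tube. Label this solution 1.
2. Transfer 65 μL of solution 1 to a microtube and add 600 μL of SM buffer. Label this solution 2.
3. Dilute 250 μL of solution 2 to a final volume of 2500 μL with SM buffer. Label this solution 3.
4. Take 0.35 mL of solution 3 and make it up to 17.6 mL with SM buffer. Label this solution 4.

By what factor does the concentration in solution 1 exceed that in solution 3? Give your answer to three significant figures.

102

Step 1: 1.5 mL + 10.5 mL = 12 mL total → factor 12/1.5 = 8
Step 2: 65 μL + 600 μL = 665 μL total → factor 665/65 = 10.231
Step 3: 250 μL brought to 2500 μL → factor 2500/250 = 10
Dilution factor to solution 1 = 8; to solution 3 = 818.46
[solution 1]/[solution 3] = (factor to solution 3)/(factor to solution 1) = 818.46/8 = 102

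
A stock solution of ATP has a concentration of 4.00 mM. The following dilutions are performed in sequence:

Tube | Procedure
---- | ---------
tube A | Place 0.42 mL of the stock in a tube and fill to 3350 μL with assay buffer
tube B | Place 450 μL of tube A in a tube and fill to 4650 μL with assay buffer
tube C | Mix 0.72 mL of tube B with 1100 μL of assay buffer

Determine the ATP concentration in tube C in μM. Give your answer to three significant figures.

Step 1: 0.42 mL brought to 3350 μL → factor 3.35/0.42 = 7.9762
Step 2: 450 μL brought to 4650 μL → factor 4650/450 = 10.333
Step 3: 0.72 mL + 1100 μL = 1.82 mL total → factor 1.82/0.72 = 2.5278
Overall dilution factor = 7.9762 × 10.333 × 2.5278 = 208.34
Final = 4.00 mM / 208.34 = 0.01920 mM = 19.2 μM

19.2 μM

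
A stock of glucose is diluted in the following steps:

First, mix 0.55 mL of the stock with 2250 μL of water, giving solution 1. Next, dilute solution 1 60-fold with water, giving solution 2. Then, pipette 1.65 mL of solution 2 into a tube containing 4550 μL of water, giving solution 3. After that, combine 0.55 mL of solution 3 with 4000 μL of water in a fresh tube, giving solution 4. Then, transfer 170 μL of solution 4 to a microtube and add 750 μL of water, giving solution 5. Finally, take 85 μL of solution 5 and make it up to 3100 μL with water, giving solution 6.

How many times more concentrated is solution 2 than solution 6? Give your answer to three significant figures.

6.14 × 10^3

Step 1: 0.55 mL + 2250 μL = 2.8 mL total → factor 2.8/0.55 = 5.0909
Step 2: 60-fold → factor 60
Step 3: 1.65 mL + 4550 μL = 6.2 mL total → factor 6.2/1.65 = 3.7576
Step 4: 0.55 mL + 4000 μL = 4.55 mL total → factor 4.55/0.55 = 8.2727
Step 5: 170 μL + 750 μL = 920 μL total → factor 920/170 = 5.4118
Step 6: 85 μL brought to 3100 μL → factor 3100/85 = 36.471
Dilution factor to solution 2 = 305.45; to solution 6 = 1.8741 × 10^6
[solution 2]/[solution 6] = (factor to solution 6)/(factor to solution 2) = 1.8741 × 10^6/305.45 = 6.14 × 10^3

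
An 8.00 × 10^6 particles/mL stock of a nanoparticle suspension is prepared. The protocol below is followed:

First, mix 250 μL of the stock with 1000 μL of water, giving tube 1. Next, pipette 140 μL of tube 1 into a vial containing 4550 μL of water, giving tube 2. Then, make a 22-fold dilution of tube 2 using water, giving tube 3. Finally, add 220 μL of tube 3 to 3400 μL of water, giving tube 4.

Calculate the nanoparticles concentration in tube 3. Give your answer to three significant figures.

Step 1: 250 μL + 1000 μL = 1250 μL total → factor 1250/250 = 5
Step 2: 140 μL + 4550 μL = 4690 μL total → factor 4690/140 = 33.5
Step 3: 22-fold → factor 22
Dilution factor through tube 3 = 5 × 33.5 × 22 = 3685
[tube 3] = 8.00 × 10^6 particles/mL / 3685 = 2.17 × 10^3 particles/mL

2.17 × 10^3 particles/mL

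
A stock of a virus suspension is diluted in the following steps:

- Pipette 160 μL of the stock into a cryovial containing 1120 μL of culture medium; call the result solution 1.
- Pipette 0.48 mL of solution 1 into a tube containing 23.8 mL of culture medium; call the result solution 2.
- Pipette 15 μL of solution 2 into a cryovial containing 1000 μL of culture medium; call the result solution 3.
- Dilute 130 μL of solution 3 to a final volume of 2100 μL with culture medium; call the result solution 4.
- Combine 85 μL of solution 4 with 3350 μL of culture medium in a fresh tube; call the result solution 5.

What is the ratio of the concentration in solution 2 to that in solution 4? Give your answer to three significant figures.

1.09 × 10^3

Step 1: 160 μL + 1120 μL = 1280 μL total → factor 1280/160 = 8
Step 2: 0.48 mL + 23.8 mL = 24.28 mL total → factor 24.28/0.48 = 50.583
Step 3: 15 μL + 1000 μL = 1015 μL total → factor 1015/15 = 67.667
Step 4: 130 μL brought to 2100 μL → factor 2100/130 = 16.154
Dilution factor to solution 2 = 404.67; to solution 4 = 4.4233 × 10^5
[solution 2]/[solution 4] = (factor to solution 4)/(factor to solution 2) = 4.4233 × 10^5/404.67 = 1.09 × 10^3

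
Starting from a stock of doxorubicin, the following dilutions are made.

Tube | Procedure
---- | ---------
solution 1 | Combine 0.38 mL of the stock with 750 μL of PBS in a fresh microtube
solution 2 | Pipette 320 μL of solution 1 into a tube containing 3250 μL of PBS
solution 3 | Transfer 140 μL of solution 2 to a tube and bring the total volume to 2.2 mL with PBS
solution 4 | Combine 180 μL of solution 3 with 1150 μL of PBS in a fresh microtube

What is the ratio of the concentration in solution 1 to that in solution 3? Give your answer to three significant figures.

175

Step 1: 0.38 mL + 750 μL = 1.13 mL total → factor 1.13/0.38 = 2.9737
Step 2: 320 μL + 3250 μL = 3570 μL total → factor 3570/320 = 11.156
Step 3: 140 μL brought to 2.2 mL → factor 2200/140 = 15.714
Dilution factor to solution 1 = 2.9737; to solution 3 = 521.32
[solution 1]/[solution 3] = (factor to solution 3)/(factor to solution 1) = 521.32/2.9737 = 175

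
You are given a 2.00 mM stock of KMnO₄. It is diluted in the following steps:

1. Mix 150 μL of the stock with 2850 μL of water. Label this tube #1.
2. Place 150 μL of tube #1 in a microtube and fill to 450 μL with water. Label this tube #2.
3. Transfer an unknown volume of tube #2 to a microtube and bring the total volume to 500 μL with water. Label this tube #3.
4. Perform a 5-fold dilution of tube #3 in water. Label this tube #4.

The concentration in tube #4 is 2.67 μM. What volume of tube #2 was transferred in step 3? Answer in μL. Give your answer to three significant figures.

200 μL

Step 1: 150 μL + 2850 μL = 3000 μL total → factor 3000/150 = 20
Step 2: 150 μL brought to 450 μL → factor 450/150 = 3
Step 3: v brought to 500 μL → factor = 500 μL/v
Step 4: 5-fold → factor 5
Product of known-step factors = 300
Overall factor = 2.00 mM / (2.67 μM) = 749.06
Step-3 factor = 749.06 / 300 = 2.4969
v = 500 μL / 2.4969 = 200 μL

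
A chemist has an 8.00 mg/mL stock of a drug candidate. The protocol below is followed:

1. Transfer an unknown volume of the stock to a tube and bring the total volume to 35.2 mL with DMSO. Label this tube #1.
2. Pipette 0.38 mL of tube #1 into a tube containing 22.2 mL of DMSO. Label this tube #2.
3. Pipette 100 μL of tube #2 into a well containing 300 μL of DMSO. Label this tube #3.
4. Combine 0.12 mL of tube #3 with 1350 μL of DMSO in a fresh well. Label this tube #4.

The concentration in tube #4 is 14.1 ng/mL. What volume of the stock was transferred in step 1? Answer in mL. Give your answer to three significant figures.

0.181 mL

Step 1: v brought to 35.2 mL → factor = 35.2 mL/v
Step 2: 0.38 mL + 22.2 mL = 22.58 mL total → factor 22.58/0.38 = 59.421
Step 3: 100 μL + 300 μL = 400 μL total → factor 400/100 = 4
Step 4: 0.12 mL + 1350 μL = 1.47 mL total → factor 1.47/0.12 = 12.25
Product of known-step factors = 2911.6
Overall factor = 8.00 mg/mL / (14.1 ng/mL) = 5.6738 × 10^5
Step-1 factor = 5.6738 × 10^5 / 2911.6 = 194.87
v = 35.2 mL / 194.87 = 0.181 mL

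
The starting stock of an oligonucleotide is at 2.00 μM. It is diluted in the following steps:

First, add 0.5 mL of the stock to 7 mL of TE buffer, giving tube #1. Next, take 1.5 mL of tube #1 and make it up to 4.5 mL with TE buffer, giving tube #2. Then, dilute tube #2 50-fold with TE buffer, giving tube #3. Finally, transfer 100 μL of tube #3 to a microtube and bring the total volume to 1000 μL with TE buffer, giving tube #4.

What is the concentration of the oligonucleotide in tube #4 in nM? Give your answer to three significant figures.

0.0889 nM

Step 1: 0.5 mL + 7 mL = 7.5 mL total → factor 7.5/0.5 = 15
Step 2: 1.5 mL brought to 4.5 mL → factor 4.5/1.5 = 3
Step 3: 50-fold → factor 50
Step 4: 100 μL brought to 1000 μL → factor 1000/100 = 10
Overall dilution factor = 15 × 3 × 50 × 10 = 22500
Final = 2.00 μM / 22500 = 8.889 × 10^-5 μM = 0.0889 nM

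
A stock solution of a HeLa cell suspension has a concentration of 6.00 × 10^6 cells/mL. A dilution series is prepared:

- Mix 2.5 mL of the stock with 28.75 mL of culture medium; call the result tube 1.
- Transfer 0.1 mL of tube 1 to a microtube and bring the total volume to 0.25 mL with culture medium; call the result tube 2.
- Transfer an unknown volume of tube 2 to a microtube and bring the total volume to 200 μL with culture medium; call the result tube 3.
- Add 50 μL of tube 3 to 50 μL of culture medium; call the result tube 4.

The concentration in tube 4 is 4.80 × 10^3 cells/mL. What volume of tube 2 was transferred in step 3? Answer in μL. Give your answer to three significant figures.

10.0 μL

Step 1: 2.5 mL + 28.75 mL = 31.25 mL total → factor 31.25/2.5 = 12.5
Step 2: 0.1 mL brought to 0.25 mL → factor 0.25/0.1 = 2.5
Step 3: v brought to 200 μL → factor = 200 μL/v
Step 4: 50 μL + 50 μL = 100 μL total → factor 100/50 = 2
Product of known-step factors = 62.5
Overall factor = 6.00 × 10^6 cells/mL / (4.80 × 10^3 cells/mL) = 1250
Step-3 factor = 1250 / 62.5 = 20
v = 200 μL / 20 = 10.0 μL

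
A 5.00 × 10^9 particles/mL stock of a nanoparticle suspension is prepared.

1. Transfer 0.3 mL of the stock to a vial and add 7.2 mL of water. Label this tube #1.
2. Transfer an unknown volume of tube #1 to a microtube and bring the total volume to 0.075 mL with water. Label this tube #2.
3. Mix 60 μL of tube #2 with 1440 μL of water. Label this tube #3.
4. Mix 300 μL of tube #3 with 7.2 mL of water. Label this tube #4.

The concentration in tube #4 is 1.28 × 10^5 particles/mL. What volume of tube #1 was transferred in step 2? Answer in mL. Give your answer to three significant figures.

0.0300 mL

Step 1: 0.3 mL + 7.2 mL = 7.5 mL total → factor 7.5/0.3 = 25
Step 2: v brought to 0.075 mL → factor = 0.075 mL/v
Step 3: 60 μL + 1440 μL = 1500 μL total → factor 1500/60 = 25
Step 4: 300 μL + 7.2 mL = 7500 μL total → factor 7500/300 = 25
Product of known-step factors = 15625
Overall factor = 5.00 × 10^9 particles/mL / (1.28 × 10^5 particles/mL) = 39062
Step-2 factor = 39062 / 15625 = 2.5
v = 0.075 mL / 2.5 = 0.0300 mL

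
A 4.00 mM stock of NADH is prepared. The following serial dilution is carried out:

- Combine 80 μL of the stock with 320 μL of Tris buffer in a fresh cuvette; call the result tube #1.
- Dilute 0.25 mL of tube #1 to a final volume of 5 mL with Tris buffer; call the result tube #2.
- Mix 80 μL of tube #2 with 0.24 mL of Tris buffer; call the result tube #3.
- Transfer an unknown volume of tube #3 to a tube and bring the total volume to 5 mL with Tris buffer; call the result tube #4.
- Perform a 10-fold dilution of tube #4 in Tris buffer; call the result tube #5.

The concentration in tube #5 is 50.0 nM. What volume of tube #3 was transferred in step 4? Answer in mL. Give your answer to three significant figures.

Step 1: 80 μL + 320 μL = 400 μL total → factor 400/80 = 5
Step 2: 0.25 mL brought to 5 mL → factor 5/0.25 = 20
Step 3: 80 μL + 0.24 mL = 320 μL total → factor 320/80 = 4
Step 4: v brought to 5 mL → factor = 5 mL/v
Step 5: 10-fold → factor 10
Product of known-step factors = 4000
Overall factor = 4.00 mM / (50.0 nM) = 80000
Step-4 factor = 80000 / 4000 = 20
v = 5 mL / 20 = 0.250 mL

0.250 mL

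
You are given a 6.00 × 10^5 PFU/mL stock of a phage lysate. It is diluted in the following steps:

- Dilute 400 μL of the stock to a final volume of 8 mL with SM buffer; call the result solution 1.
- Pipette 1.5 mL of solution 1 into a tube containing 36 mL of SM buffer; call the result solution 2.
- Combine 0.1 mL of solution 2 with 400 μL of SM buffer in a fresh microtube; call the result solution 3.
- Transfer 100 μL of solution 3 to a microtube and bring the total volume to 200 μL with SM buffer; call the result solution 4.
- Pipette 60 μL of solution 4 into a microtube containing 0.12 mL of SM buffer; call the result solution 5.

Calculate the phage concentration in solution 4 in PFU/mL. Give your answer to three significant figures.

Step 1: 400 μL brought to 8 mL → factor 8000/400 = 20
Step 2: 1.5 mL + 36 mL = 37.5 mL total → factor 37.5/1.5 = 25
Step 3: 0.1 mL + 400 μL = 0.5 mL total → factor 0.5/0.1 = 5
Step 4: 100 μL brought to 200 μL → factor 200/100 = 2
Dilution factor through solution 4 = 20 × 25 × 5 × 2 = 5000
[solution 4] = 6.00 × 10^5 PFU/mL / 5000 = 120 PFU/mL

120 PFU/mL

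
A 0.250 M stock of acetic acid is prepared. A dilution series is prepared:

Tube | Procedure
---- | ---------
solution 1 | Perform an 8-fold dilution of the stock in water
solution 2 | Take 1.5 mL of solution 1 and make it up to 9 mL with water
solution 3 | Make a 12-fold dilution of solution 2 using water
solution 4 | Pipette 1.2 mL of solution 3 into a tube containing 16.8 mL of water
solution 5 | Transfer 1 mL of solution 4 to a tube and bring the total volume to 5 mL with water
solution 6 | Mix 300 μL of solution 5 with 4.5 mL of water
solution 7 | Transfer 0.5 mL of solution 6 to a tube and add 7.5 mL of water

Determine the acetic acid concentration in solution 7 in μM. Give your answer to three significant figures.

0.0226 μM

Step 1: 8-fold → factor 8
Step 2: 1.5 mL brought to 9 mL → factor 9/1.5 = 6
Step 3: 12-fold → factor 12
Step 4: 1.2 mL + 16.8 mL = 18 mL total → factor 18/1.2 = 15
Step 5: 1 mL brought to 5 mL → factor 5/1 = 5
Step 6: 300 μL + 4.5 mL = 4800 μL total → factor 4800/300 = 16
Step 7: 0.5 mL + 7.5 mL = 8 mL total → factor 8/0.5 = 16
Overall dilution factor = 8 × 6 × 12 × 15 × 5 × 16 × 16 = 1.1059 × 10^7
Final = 0.250 M / 1.1059 × 10^7 = 2.261 × 10^-8 M = 0.0226 μM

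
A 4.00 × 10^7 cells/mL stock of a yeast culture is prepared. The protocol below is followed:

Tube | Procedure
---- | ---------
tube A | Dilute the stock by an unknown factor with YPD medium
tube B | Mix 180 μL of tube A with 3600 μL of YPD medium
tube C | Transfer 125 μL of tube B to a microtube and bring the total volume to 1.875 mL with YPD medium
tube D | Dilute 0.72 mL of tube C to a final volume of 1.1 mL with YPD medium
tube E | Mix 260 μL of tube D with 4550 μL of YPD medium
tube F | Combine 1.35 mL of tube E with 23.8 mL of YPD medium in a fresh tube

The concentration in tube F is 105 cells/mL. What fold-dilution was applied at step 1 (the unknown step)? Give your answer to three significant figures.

2.30-fold

Step 1: unknown factor x
Step 2: 180 μL + 3600 μL = 3780 μL total → factor 3780/180 = 21
Step 3: 125 μL brought to 1.875 mL → factor 1875/125 = 15
Step 4: 0.72 mL brought to 1.1 mL → factor 1.1/0.72 = 1.5278
Step 5: 260 μL + 4550 μL = 4810 μL total → factor 4810/260 = 18.5
Step 6: 1.35 mL + 23.8 mL = 25.15 mL total → factor 25.15/1.35 = 18.63
Product of known-step factors = 1.6586 × 10^5
Overall factor = 4.00 × 10^7 cells/mL / (105 cells/mL) = 3.8095 × 10^5
x = 3.8095 × 10^5 / 1.6586 × 10^5 = 2.30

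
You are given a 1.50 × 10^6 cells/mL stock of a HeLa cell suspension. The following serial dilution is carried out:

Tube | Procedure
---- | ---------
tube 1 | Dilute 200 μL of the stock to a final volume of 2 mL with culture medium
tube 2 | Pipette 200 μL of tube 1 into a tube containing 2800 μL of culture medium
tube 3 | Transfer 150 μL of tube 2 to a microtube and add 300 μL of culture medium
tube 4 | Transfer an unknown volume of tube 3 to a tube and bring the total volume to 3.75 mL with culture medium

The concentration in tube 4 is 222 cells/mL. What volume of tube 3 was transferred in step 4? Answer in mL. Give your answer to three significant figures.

0.250 mL

Step 1: 200 μL brought to 2 mL → factor 2000/200 = 10
Step 2: 200 μL + 2800 μL = 3000 μL total → factor 3000/200 = 15
Step 3: 150 μL + 300 μL = 450 μL total → factor 450/150 = 3
Step 4: v brought to 3.75 mL → factor = 3.75 mL/v
Product of known-step factors = 450
Overall factor = 1.50 × 10^6 cells/mL / (222 cells/mL) = 6756.8
Step-4 factor = 6756.8 / 450 = 15.015
v = 3.75 mL / 15.015 = 0.250 mL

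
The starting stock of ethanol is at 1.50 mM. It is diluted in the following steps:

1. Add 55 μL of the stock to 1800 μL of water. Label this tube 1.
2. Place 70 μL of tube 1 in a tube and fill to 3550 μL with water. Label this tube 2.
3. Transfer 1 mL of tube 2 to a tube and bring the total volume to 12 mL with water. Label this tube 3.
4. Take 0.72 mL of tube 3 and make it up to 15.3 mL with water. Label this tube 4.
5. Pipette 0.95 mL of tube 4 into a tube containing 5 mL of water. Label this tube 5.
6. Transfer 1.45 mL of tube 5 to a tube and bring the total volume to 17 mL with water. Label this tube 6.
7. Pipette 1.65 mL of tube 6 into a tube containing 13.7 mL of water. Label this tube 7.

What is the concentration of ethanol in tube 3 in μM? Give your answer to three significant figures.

Step 1: 55 μL + 1800 μL = 1855 μL total → factor 1855/55 = 33.727
Step 2: 70 μL brought to 3550 μL → factor 3550/70 = 50.714
Step 3: 1 mL brought to 12 mL → factor 12/1 = 12
Dilution factor through tube 3 = 33.727 × 50.714 × 12 = 20525
[tube 3] = 1.50 mM / 20525 = 7.308 × 10^-5 mM = 0.0731 μM

0.0731 μM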